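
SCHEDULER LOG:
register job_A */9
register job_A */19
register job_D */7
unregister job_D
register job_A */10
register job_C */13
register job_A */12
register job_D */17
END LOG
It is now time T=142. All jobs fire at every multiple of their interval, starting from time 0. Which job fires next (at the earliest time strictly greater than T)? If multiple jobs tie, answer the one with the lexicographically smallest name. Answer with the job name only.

Answer: job_C

Derivation:
Op 1: register job_A */9 -> active={job_A:*/9}
Op 2: register job_A */19 -> active={job_A:*/19}
Op 3: register job_D */7 -> active={job_A:*/19, job_D:*/7}
Op 4: unregister job_D -> active={job_A:*/19}
Op 5: register job_A */10 -> active={job_A:*/10}
Op 6: register job_C */13 -> active={job_A:*/10, job_C:*/13}
Op 7: register job_A */12 -> active={job_A:*/12, job_C:*/13}
Op 8: register job_D */17 -> active={job_A:*/12, job_C:*/13, job_D:*/17}
  job_A: interval 12, next fire after T=142 is 144
  job_C: interval 13, next fire after T=142 is 143
  job_D: interval 17, next fire after T=142 is 153
Earliest = 143, winner (lex tiebreak) = job_C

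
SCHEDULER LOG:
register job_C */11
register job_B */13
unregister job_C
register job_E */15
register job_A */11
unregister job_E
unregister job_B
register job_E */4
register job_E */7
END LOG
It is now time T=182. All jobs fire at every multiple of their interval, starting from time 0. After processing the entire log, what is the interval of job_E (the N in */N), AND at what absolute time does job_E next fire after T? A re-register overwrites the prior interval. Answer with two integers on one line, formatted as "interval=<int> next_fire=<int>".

Op 1: register job_C */11 -> active={job_C:*/11}
Op 2: register job_B */13 -> active={job_B:*/13, job_C:*/11}
Op 3: unregister job_C -> active={job_B:*/13}
Op 4: register job_E */15 -> active={job_B:*/13, job_E:*/15}
Op 5: register job_A */11 -> active={job_A:*/11, job_B:*/13, job_E:*/15}
Op 6: unregister job_E -> active={job_A:*/11, job_B:*/13}
Op 7: unregister job_B -> active={job_A:*/11}
Op 8: register job_E */4 -> active={job_A:*/11, job_E:*/4}
Op 9: register job_E */7 -> active={job_A:*/11, job_E:*/7}
Final interval of job_E = 7
Next fire of job_E after T=182: (182//7+1)*7 = 189

Answer: interval=7 next_fire=189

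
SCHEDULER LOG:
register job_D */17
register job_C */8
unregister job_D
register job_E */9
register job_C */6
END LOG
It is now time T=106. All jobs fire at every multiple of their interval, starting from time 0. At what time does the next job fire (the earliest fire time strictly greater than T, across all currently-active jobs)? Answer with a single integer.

Op 1: register job_D */17 -> active={job_D:*/17}
Op 2: register job_C */8 -> active={job_C:*/8, job_D:*/17}
Op 3: unregister job_D -> active={job_C:*/8}
Op 4: register job_E */9 -> active={job_C:*/8, job_E:*/9}
Op 5: register job_C */6 -> active={job_C:*/6, job_E:*/9}
  job_C: interval 6, next fire after T=106 is 108
  job_E: interval 9, next fire after T=106 is 108
Earliest fire time = 108 (job job_C)

Answer: 108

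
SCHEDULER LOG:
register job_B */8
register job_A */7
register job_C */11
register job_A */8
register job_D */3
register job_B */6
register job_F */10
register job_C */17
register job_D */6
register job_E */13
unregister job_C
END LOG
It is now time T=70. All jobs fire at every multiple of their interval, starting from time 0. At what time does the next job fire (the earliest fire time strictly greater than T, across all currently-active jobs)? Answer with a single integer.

Answer: 72

Derivation:
Op 1: register job_B */8 -> active={job_B:*/8}
Op 2: register job_A */7 -> active={job_A:*/7, job_B:*/8}
Op 3: register job_C */11 -> active={job_A:*/7, job_B:*/8, job_C:*/11}
Op 4: register job_A */8 -> active={job_A:*/8, job_B:*/8, job_C:*/11}
Op 5: register job_D */3 -> active={job_A:*/8, job_B:*/8, job_C:*/11, job_D:*/3}
Op 6: register job_B */6 -> active={job_A:*/8, job_B:*/6, job_C:*/11, job_D:*/3}
Op 7: register job_F */10 -> active={job_A:*/8, job_B:*/6, job_C:*/11, job_D:*/3, job_F:*/10}
Op 8: register job_C */17 -> active={job_A:*/8, job_B:*/6, job_C:*/17, job_D:*/3, job_F:*/10}
Op 9: register job_D */6 -> active={job_A:*/8, job_B:*/6, job_C:*/17, job_D:*/6, job_F:*/10}
Op 10: register job_E */13 -> active={job_A:*/8, job_B:*/6, job_C:*/17, job_D:*/6, job_E:*/13, job_F:*/10}
Op 11: unregister job_C -> active={job_A:*/8, job_B:*/6, job_D:*/6, job_E:*/13, job_F:*/10}
  job_A: interval 8, next fire after T=70 is 72
  job_B: interval 6, next fire after T=70 is 72
  job_D: interval 6, next fire after T=70 is 72
  job_E: interval 13, next fire after T=70 is 78
  job_F: interval 10, next fire after T=70 is 80
Earliest fire time = 72 (job job_A)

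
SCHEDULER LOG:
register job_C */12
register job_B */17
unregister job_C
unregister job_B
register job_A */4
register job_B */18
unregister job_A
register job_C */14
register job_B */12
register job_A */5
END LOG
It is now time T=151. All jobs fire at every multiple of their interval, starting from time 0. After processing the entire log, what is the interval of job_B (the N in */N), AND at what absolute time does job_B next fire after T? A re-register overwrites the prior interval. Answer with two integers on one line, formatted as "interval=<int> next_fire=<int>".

Answer: interval=12 next_fire=156

Derivation:
Op 1: register job_C */12 -> active={job_C:*/12}
Op 2: register job_B */17 -> active={job_B:*/17, job_C:*/12}
Op 3: unregister job_C -> active={job_B:*/17}
Op 4: unregister job_B -> active={}
Op 5: register job_A */4 -> active={job_A:*/4}
Op 6: register job_B */18 -> active={job_A:*/4, job_B:*/18}
Op 7: unregister job_A -> active={job_B:*/18}
Op 8: register job_C */14 -> active={job_B:*/18, job_C:*/14}
Op 9: register job_B */12 -> active={job_B:*/12, job_C:*/14}
Op 10: register job_A */5 -> active={job_A:*/5, job_B:*/12, job_C:*/14}
Final interval of job_B = 12
Next fire of job_B after T=151: (151//12+1)*12 = 156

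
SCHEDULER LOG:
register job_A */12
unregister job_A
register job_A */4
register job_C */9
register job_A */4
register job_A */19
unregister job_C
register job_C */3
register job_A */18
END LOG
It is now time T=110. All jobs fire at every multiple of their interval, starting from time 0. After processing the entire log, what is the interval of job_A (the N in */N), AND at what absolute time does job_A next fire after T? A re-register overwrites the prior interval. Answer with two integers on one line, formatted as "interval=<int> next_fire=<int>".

Op 1: register job_A */12 -> active={job_A:*/12}
Op 2: unregister job_A -> active={}
Op 3: register job_A */4 -> active={job_A:*/4}
Op 4: register job_C */9 -> active={job_A:*/4, job_C:*/9}
Op 5: register job_A */4 -> active={job_A:*/4, job_C:*/9}
Op 6: register job_A */19 -> active={job_A:*/19, job_C:*/9}
Op 7: unregister job_C -> active={job_A:*/19}
Op 8: register job_C */3 -> active={job_A:*/19, job_C:*/3}
Op 9: register job_A */18 -> active={job_A:*/18, job_C:*/3}
Final interval of job_A = 18
Next fire of job_A after T=110: (110//18+1)*18 = 126

Answer: interval=18 next_fire=126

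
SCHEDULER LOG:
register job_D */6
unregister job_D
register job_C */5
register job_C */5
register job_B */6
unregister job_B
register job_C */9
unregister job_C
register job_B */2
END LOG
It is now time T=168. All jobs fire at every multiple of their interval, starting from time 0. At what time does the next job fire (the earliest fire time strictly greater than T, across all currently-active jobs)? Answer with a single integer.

Answer: 170

Derivation:
Op 1: register job_D */6 -> active={job_D:*/6}
Op 2: unregister job_D -> active={}
Op 3: register job_C */5 -> active={job_C:*/5}
Op 4: register job_C */5 -> active={job_C:*/5}
Op 5: register job_B */6 -> active={job_B:*/6, job_C:*/5}
Op 6: unregister job_B -> active={job_C:*/5}
Op 7: register job_C */9 -> active={job_C:*/9}
Op 8: unregister job_C -> active={}
Op 9: register job_B */2 -> active={job_B:*/2}
  job_B: interval 2, next fire after T=168 is 170
Earliest fire time = 170 (job job_B)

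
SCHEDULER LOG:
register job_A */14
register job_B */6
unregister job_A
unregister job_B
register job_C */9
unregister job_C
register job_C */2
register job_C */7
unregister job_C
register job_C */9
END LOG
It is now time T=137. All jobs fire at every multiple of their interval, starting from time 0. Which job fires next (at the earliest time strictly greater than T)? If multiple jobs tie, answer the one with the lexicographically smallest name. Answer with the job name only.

Op 1: register job_A */14 -> active={job_A:*/14}
Op 2: register job_B */6 -> active={job_A:*/14, job_B:*/6}
Op 3: unregister job_A -> active={job_B:*/6}
Op 4: unregister job_B -> active={}
Op 5: register job_C */9 -> active={job_C:*/9}
Op 6: unregister job_C -> active={}
Op 7: register job_C */2 -> active={job_C:*/2}
Op 8: register job_C */7 -> active={job_C:*/7}
Op 9: unregister job_C -> active={}
Op 10: register job_C */9 -> active={job_C:*/9}
  job_C: interval 9, next fire after T=137 is 144
Earliest = 144, winner (lex tiebreak) = job_C

Answer: job_C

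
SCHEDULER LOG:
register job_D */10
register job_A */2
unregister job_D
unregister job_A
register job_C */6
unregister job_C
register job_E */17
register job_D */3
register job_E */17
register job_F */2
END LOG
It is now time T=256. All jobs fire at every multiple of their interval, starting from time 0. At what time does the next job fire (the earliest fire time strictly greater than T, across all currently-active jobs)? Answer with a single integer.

Op 1: register job_D */10 -> active={job_D:*/10}
Op 2: register job_A */2 -> active={job_A:*/2, job_D:*/10}
Op 3: unregister job_D -> active={job_A:*/2}
Op 4: unregister job_A -> active={}
Op 5: register job_C */6 -> active={job_C:*/6}
Op 6: unregister job_C -> active={}
Op 7: register job_E */17 -> active={job_E:*/17}
Op 8: register job_D */3 -> active={job_D:*/3, job_E:*/17}
Op 9: register job_E */17 -> active={job_D:*/3, job_E:*/17}
Op 10: register job_F */2 -> active={job_D:*/3, job_E:*/17, job_F:*/2}
  job_D: interval 3, next fire after T=256 is 258
  job_E: interval 17, next fire after T=256 is 272
  job_F: interval 2, next fire after T=256 is 258
Earliest fire time = 258 (job job_D)

Answer: 258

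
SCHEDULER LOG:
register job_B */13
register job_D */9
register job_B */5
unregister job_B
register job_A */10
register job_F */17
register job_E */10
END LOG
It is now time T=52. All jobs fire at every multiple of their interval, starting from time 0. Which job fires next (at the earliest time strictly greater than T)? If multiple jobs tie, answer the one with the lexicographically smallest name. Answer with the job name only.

Answer: job_D

Derivation:
Op 1: register job_B */13 -> active={job_B:*/13}
Op 2: register job_D */9 -> active={job_B:*/13, job_D:*/9}
Op 3: register job_B */5 -> active={job_B:*/5, job_D:*/9}
Op 4: unregister job_B -> active={job_D:*/9}
Op 5: register job_A */10 -> active={job_A:*/10, job_D:*/9}
Op 6: register job_F */17 -> active={job_A:*/10, job_D:*/9, job_F:*/17}
Op 7: register job_E */10 -> active={job_A:*/10, job_D:*/9, job_E:*/10, job_F:*/17}
  job_A: interval 10, next fire after T=52 is 60
  job_D: interval 9, next fire after T=52 is 54
  job_E: interval 10, next fire after T=52 is 60
  job_F: interval 17, next fire after T=52 is 68
Earliest = 54, winner (lex tiebreak) = job_D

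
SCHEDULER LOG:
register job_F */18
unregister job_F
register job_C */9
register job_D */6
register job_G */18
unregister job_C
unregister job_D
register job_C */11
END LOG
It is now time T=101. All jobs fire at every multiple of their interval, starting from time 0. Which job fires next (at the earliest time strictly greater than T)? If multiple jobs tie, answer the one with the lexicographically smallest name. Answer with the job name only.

Answer: job_G

Derivation:
Op 1: register job_F */18 -> active={job_F:*/18}
Op 2: unregister job_F -> active={}
Op 3: register job_C */9 -> active={job_C:*/9}
Op 4: register job_D */6 -> active={job_C:*/9, job_D:*/6}
Op 5: register job_G */18 -> active={job_C:*/9, job_D:*/6, job_G:*/18}
Op 6: unregister job_C -> active={job_D:*/6, job_G:*/18}
Op 7: unregister job_D -> active={job_G:*/18}
Op 8: register job_C */11 -> active={job_C:*/11, job_G:*/18}
  job_C: interval 11, next fire after T=101 is 110
  job_G: interval 18, next fire after T=101 is 108
Earliest = 108, winner (lex tiebreak) = job_G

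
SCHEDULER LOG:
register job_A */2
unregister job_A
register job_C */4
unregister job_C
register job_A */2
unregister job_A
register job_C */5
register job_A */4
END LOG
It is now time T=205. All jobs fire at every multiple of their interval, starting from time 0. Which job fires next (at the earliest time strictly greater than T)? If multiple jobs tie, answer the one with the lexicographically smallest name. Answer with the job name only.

Op 1: register job_A */2 -> active={job_A:*/2}
Op 2: unregister job_A -> active={}
Op 3: register job_C */4 -> active={job_C:*/4}
Op 4: unregister job_C -> active={}
Op 5: register job_A */2 -> active={job_A:*/2}
Op 6: unregister job_A -> active={}
Op 7: register job_C */5 -> active={job_C:*/5}
Op 8: register job_A */4 -> active={job_A:*/4, job_C:*/5}
  job_A: interval 4, next fire after T=205 is 208
  job_C: interval 5, next fire after T=205 is 210
Earliest = 208, winner (lex tiebreak) = job_A

Answer: job_A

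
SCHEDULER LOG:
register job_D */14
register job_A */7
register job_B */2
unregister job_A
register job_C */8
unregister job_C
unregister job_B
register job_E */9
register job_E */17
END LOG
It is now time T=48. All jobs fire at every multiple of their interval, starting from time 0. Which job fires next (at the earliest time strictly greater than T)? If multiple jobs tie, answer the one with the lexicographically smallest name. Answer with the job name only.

Answer: job_E

Derivation:
Op 1: register job_D */14 -> active={job_D:*/14}
Op 2: register job_A */7 -> active={job_A:*/7, job_D:*/14}
Op 3: register job_B */2 -> active={job_A:*/7, job_B:*/2, job_D:*/14}
Op 4: unregister job_A -> active={job_B:*/2, job_D:*/14}
Op 5: register job_C */8 -> active={job_B:*/2, job_C:*/8, job_D:*/14}
Op 6: unregister job_C -> active={job_B:*/2, job_D:*/14}
Op 7: unregister job_B -> active={job_D:*/14}
Op 8: register job_E */9 -> active={job_D:*/14, job_E:*/9}
Op 9: register job_E */17 -> active={job_D:*/14, job_E:*/17}
  job_D: interval 14, next fire after T=48 is 56
  job_E: interval 17, next fire after T=48 is 51
Earliest = 51, winner (lex tiebreak) = job_E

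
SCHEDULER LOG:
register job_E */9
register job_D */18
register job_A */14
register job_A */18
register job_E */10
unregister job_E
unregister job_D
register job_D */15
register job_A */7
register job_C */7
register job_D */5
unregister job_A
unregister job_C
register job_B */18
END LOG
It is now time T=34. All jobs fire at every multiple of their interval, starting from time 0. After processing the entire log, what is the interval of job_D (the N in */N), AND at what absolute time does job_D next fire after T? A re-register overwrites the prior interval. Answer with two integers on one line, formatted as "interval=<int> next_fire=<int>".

Answer: interval=5 next_fire=35

Derivation:
Op 1: register job_E */9 -> active={job_E:*/9}
Op 2: register job_D */18 -> active={job_D:*/18, job_E:*/9}
Op 3: register job_A */14 -> active={job_A:*/14, job_D:*/18, job_E:*/9}
Op 4: register job_A */18 -> active={job_A:*/18, job_D:*/18, job_E:*/9}
Op 5: register job_E */10 -> active={job_A:*/18, job_D:*/18, job_E:*/10}
Op 6: unregister job_E -> active={job_A:*/18, job_D:*/18}
Op 7: unregister job_D -> active={job_A:*/18}
Op 8: register job_D */15 -> active={job_A:*/18, job_D:*/15}
Op 9: register job_A */7 -> active={job_A:*/7, job_D:*/15}
Op 10: register job_C */7 -> active={job_A:*/7, job_C:*/7, job_D:*/15}
Op 11: register job_D */5 -> active={job_A:*/7, job_C:*/7, job_D:*/5}
Op 12: unregister job_A -> active={job_C:*/7, job_D:*/5}
Op 13: unregister job_C -> active={job_D:*/5}
Op 14: register job_B */18 -> active={job_B:*/18, job_D:*/5}
Final interval of job_D = 5
Next fire of job_D after T=34: (34//5+1)*5 = 35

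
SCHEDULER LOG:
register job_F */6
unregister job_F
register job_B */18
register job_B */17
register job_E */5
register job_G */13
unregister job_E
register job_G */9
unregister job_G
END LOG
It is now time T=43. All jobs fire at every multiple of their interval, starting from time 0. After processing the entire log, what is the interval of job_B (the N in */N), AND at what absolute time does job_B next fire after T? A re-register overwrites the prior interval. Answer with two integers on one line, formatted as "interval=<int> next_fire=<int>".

Op 1: register job_F */6 -> active={job_F:*/6}
Op 2: unregister job_F -> active={}
Op 3: register job_B */18 -> active={job_B:*/18}
Op 4: register job_B */17 -> active={job_B:*/17}
Op 5: register job_E */5 -> active={job_B:*/17, job_E:*/5}
Op 6: register job_G */13 -> active={job_B:*/17, job_E:*/5, job_G:*/13}
Op 7: unregister job_E -> active={job_B:*/17, job_G:*/13}
Op 8: register job_G */9 -> active={job_B:*/17, job_G:*/9}
Op 9: unregister job_G -> active={job_B:*/17}
Final interval of job_B = 17
Next fire of job_B after T=43: (43//17+1)*17 = 51

Answer: interval=17 next_fire=51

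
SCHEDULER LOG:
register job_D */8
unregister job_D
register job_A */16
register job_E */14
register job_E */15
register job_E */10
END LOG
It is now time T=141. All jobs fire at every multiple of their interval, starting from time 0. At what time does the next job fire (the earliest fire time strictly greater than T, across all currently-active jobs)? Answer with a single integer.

Op 1: register job_D */8 -> active={job_D:*/8}
Op 2: unregister job_D -> active={}
Op 3: register job_A */16 -> active={job_A:*/16}
Op 4: register job_E */14 -> active={job_A:*/16, job_E:*/14}
Op 5: register job_E */15 -> active={job_A:*/16, job_E:*/15}
Op 6: register job_E */10 -> active={job_A:*/16, job_E:*/10}
  job_A: interval 16, next fire after T=141 is 144
  job_E: interval 10, next fire after T=141 is 150
Earliest fire time = 144 (job job_A)

Answer: 144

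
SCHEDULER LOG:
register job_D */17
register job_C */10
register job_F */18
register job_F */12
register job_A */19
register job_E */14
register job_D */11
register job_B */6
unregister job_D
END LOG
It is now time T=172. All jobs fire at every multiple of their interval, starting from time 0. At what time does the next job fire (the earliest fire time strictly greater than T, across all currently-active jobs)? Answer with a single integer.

Op 1: register job_D */17 -> active={job_D:*/17}
Op 2: register job_C */10 -> active={job_C:*/10, job_D:*/17}
Op 3: register job_F */18 -> active={job_C:*/10, job_D:*/17, job_F:*/18}
Op 4: register job_F */12 -> active={job_C:*/10, job_D:*/17, job_F:*/12}
Op 5: register job_A */19 -> active={job_A:*/19, job_C:*/10, job_D:*/17, job_F:*/12}
Op 6: register job_E */14 -> active={job_A:*/19, job_C:*/10, job_D:*/17, job_E:*/14, job_F:*/12}
Op 7: register job_D */11 -> active={job_A:*/19, job_C:*/10, job_D:*/11, job_E:*/14, job_F:*/12}
Op 8: register job_B */6 -> active={job_A:*/19, job_B:*/6, job_C:*/10, job_D:*/11, job_E:*/14, job_F:*/12}
Op 9: unregister job_D -> active={job_A:*/19, job_B:*/6, job_C:*/10, job_E:*/14, job_F:*/12}
  job_A: interval 19, next fire after T=172 is 190
  job_B: interval 6, next fire after T=172 is 174
  job_C: interval 10, next fire after T=172 is 180
  job_E: interval 14, next fire after T=172 is 182
  job_F: interval 12, next fire after T=172 is 180
Earliest fire time = 174 (job job_B)

Answer: 174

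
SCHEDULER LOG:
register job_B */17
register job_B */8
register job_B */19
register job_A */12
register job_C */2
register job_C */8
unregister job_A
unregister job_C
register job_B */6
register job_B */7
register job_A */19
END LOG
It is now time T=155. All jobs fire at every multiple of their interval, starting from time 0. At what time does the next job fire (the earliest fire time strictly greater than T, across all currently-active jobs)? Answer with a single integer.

Op 1: register job_B */17 -> active={job_B:*/17}
Op 2: register job_B */8 -> active={job_B:*/8}
Op 3: register job_B */19 -> active={job_B:*/19}
Op 4: register job_A */12 -> active={job_A:*/12, job_B:*/19}
Op 5: register job_C */2 -> active={job_A:*/12, job_B:*/19, job_C:*/2}
Op 6: register job_C */8 -> active={job_A:*/12, job_B:*/19, job_C:*/8}
Op 7: unregister job_A -> active={job_B:*/19, job_C:*/8}
Op 8: unregister job_C -> active={job_B:*/19}
Op 9: register job_B */6 -> active={job_B:*/6}
Op 10: register job_B */7 -> active={job_B:*/7}
Op 11: register job_A */19 -> active={job_A:*/19, job_B:*/7}
  job_A: interval 19, next fire after T=155 is 171
  job_B: interval 7, next fire after T=155 is 161
Earliest fire time = 161 (job job_B)

Answer: 161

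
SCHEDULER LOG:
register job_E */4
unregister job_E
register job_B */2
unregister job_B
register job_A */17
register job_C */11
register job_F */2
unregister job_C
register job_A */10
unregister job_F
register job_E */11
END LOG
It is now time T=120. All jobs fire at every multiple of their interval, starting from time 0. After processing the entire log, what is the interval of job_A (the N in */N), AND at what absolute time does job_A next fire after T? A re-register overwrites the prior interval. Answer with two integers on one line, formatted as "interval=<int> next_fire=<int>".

Answer: interval=10 next_fire=130

Derivation:
Op 1: register job_E */4 -> active={job_E:*/4}
Op 2: unregister job_E -> active={}
Op 3: register job_B */2 -> active={job_B:*/2}
Op 4: unregister job_B -> active={}
Op 5: register job_A */17 -> active={job_A:*/17}
Op 6: register job_C */11 -> active={job_A:*/17, job_C:*/11}
Op 7: register job_F */2 -> active={job_A:*/17, job_C:*/11, job_F:*/2}
Op 8: unregister job_C -> active={job_A:*/17, job_F:*/2}
Op 9: register job_A */10 -> active={job_A:*/10, job_F:*/2}
Op 10: unregister job_F -> active={job_A:*/10}
Op 11: register job_E */11 -> active={job_A:*/10, job_E:*/11}
Final interval of job_A = 10
Next fire of job_A after T=120: (120//10+1)*10 = 130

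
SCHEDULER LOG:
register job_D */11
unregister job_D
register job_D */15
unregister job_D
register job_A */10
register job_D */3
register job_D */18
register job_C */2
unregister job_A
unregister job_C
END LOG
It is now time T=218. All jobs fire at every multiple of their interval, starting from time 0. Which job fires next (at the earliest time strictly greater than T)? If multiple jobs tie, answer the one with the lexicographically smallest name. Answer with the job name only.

Answer: job_D

Derivation:
Op 1: register job_D */11 -> active={job_D:*/11}
Op 2: unregister job_D -> active={}
Op 3: register job_D */15 -> active={job_D:*/15}
Op 4: unregister job_D -> active={}
Op 5: register job_A */10 -> active={job_A:*/10}
Op 6: register job_D */3 -> active={job_A:*/10, job_D:*/3}
Op 7: register job_D */18 -> active={job_A:*/10, job_D:*/18}
Op 8: register job_C */2 -> active={job_A:*/10, job_C:*/2, job_D:*/18}
Op 9: unregister job_A -> active={job_C:*/2, job_D:*/18}
Op 10: unregister job_C -> active={job_D:*/18}
  job_D: interval 18, next fire after T=218 is 234
Earliest = 234, winner (lex tiebreak) = job_D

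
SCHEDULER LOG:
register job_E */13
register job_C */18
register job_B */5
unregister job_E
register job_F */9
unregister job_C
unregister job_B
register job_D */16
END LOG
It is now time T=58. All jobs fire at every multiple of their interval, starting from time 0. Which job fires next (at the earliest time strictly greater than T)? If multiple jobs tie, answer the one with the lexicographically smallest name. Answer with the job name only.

Op 1: register job_E */13 -> active={job_E:*/13}
Op 2: register job_C */18 -> active={job_C:*/18, job_E:*/13}
Op 3: register job_B */5 -> active={job_B:*/5, job_C:*/18, job_E:*/13}
Op 4: unregister job_E -> active={job_B:*/5, job_C:*/18}
Op 5: register job_F */9 -> active={job_B:*/5, job_C:*/18, job_F:*/9}
Op 6: unregister job_C -> active={job_B:*/5, job_F:*/9}
Op 7: unregister job_B -> active={job_F:*/9}
Op 8: register job_D */16 -> active={job_D:*/16, job_F:*/9}
  job_D: interval 16, next fire after T=58 is 64
  job_F: interval 9, next fire after T=58 is 63
Earliest = 63, winner (lex tiebreak) = job_F

Answer: job_F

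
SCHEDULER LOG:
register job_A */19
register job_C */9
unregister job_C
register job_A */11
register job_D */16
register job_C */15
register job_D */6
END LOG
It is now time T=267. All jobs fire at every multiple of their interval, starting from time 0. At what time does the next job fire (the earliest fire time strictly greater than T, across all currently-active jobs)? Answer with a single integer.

Answer: 270

Derivation:
Op 1: register job_A */19 -> active={job_A:*/19}
Op 2: register job_C */9 -> active={job_A:*/19, job_C:*/9}
Op 3: unregister job_C -> active={job_A:*/19}
Op 4: register job_A */11 -> active={job_A:*/11}
Op 5: register job_D */16 -> active={job_A:*/11, job_D:*/16}
Op 6: register job_C */15 -> active={job_A:*/11, job_C:*/15, job_D:*/16}
Op 7: register job_D */6 -> active={job_A:*/11, job_C:*/15, job_D:*/6}
  job_A: interval 11, next fire after T=267 is 275
  job_C: interval 15, next fire after T=267 is 270
  job_D: interval 6, next fire after T=267 is 270
Earliest fire time = 270 (job job_C)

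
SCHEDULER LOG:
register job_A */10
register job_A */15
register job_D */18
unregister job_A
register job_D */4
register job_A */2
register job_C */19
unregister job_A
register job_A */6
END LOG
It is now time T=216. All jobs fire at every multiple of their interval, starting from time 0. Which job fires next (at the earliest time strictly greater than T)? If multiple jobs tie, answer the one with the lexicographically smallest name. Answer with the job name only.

Answer: job_D

Derivation:
Op 1: register job_A */10 -> active={job_A:*/10}
Op 2: register job_A */15 -> active={job_A:*/15}
Op 3: register job_D */18 -> active={job_A:*/15, job_D:*/18}
Op 4: unregister job_A -> active={job_D:*/18}
Op 5: register job_D */4 -> active={job_D:*/4}
Op 6: register job_A */2 -> active={job_A:*/2, job_D:*/4}
Op 7: register job_C */19 -> active={job_A:*/2, job_C:*/19, job_D:*/4}
Op 8: unregister job_A -> active={job_C:*/19, job_D:*/4}
Op 9: register job_A */6 -> active={job_A:*/6, job_C:*/19, job_D:*/4}
  job_A: interval 6, next fire after T=216 is 222
  job_C: interval 19, next fire after T=216 is 228
  job_D: interval 4, next fire after T=216 is 220
Earliest = 220, winner (lex tiebreak) = job_D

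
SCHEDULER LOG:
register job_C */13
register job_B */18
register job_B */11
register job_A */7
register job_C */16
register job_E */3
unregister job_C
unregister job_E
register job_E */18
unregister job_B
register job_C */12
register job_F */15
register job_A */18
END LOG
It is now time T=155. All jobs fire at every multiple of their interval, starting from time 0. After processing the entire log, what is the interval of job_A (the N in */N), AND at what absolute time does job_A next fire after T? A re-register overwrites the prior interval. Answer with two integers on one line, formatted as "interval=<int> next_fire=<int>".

Op 1: register job_C */13 -> active={job_C:*/13}
Op 2: register job_B */18 -> active={job_B:*/18, job_C:*/13}
Op 3: register job_B */11 -> active={job_B:*/11, job_C:*/13}
Op 4: register job_A */7 -> active={job_A:*/7, job_B:*/11, job_C:*/13}
Op 5: register job_C */16 -> active={job_A:*/7, job_B:*/11, job_C:*/16}
Op 6: register job_E */3 -> active={job_A:*/7, job_B:*/11, job_C:*/16, job_E:*/3}
Op 7: unregister job_C -> active={job_A:*/7, job_B:*/11, job_E:*/3}
Op 8: unregister job_E -> active={job_A:*/7, job_B:*/11}
Op 9: register job_E */18 -> active={job_A:*/7, job_B:*/11, job_E:*/18}
Op 10: unregister job_B -> active={job_A:*/7, job_E:*/18}
Op 11: register job_C */12 -> active={job_A:*/7, job_C:*/12, job_E:*/18}
Op 12: register job_F */15 -> active={job_A:*/7, job_C:*/12, job_E:*/18, job_F:*/15}
Op 13: register job_A */18 -> active={job_A:*/18, job_C:*/12, job_E:*/18, job_F:*/15}
Final interval of job_A = 18
Next fire of job_A after T=155: (155//18+1)*18 = 162

Answer: interval=18 next_fire=162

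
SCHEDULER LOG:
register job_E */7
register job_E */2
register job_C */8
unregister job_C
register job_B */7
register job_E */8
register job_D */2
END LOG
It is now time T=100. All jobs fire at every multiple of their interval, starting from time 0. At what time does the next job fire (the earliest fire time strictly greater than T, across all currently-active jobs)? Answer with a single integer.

Answer: 102

Derivation:
Op 1: register job_E */7 -> active={job_E:*/7}
Op 2: register job_E */2 -> active={job_E:*/2}
Op 3: register job_C */8 -> active={job_C:*/8, job_E:*/2}
Op 4: unregister job_C -> active={job_E:*/2}
Op 5: register job_B */7 -> active={job_B:*/7, job_E:*/2}
Op 6: register job_E */8 -> active={job_B:*/7, job_E:*/8}
Op 7: register job_D */2 -> active={job_B:*/7, job_D:*/2, job_E:*/8}
  job_B: interval 7, next fire after T=100 is 105
  job_D: interval 2, next fire after T=100 is 102
  job_E: interval 8, next fire after T=100 is 104
Earliest fire time = 102 (job job_D)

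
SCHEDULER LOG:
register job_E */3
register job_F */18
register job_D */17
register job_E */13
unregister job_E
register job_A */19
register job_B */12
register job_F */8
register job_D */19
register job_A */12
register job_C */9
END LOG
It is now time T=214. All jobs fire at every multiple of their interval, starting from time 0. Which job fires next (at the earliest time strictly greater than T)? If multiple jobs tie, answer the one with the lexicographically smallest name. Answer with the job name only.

Op 1: register job_E */3 -> active={job_E:*/3}
Op 2: register job_F */18 -> active={job_E:*/3, job_F:*/18}
Op 3: register job_D */17 -> active={job_D:*/17, job_E:*/3, job_F:*/18}
Op 4: register job_E */13 -> active={job_D:*/17, job_E:*/13, job_F:*/18}
Op 5: unregister job_E -> active={job_D:*/17, job_F:*/18}
Op 6: register job_A */19 -> active={job_A:*/19, job_D:*/17, job_F:*/18}
Op 7: register job_B */12 -> active={job_A:*/19, job_B:*/12, job_D:*/17, job_F:*/18}
Op 8: register job_F */8 -> active={job_A:*/19, job_B:*/12, job_D:*/17, job_F:*/8}
Op 9: register job_D */19 -> active={job_A:*/19, job_B:*/12, job_D:*/19, job_F:*/8}
Op 10: register job_A */12 -> active={job_A:*/12, job_B:*/12, job_D:*/19, job_F:*/8}
Op 11: register job_C */9 -> active={job_A:*/12, job_B:*/12, job_C:*/9, job_D:*/19, job_F:*/8}
  job_A: interval 12, next fire after T=214 is 216
  job_B: interval 12, next fire after T=214 is 216
  job_C: interval 9, next fire after T=214 is 216
  job_D: interval 19, next fire after T=214 is 228
  job_F: interval 8, next fire after T=214 is 216
Earliest = 216, winner (lex tiebreak) = job_A

Answer: job_A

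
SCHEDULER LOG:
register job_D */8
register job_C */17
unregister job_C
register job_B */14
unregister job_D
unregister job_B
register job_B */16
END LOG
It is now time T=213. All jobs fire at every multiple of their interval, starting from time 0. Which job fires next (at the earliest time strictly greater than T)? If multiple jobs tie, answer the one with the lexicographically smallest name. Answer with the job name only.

Op 1: register job_D */8 -> active={job_D:*/8}
Op 2: register job_C */17 -> active={job_C:*/17, job_D:*/8}
Op 3: unregister job_C -> active={job_D:*/8}
Op 4: register job_B */14 -> active={job_B:*/14, job_D:*/8}
Op 5: unregister job_D -> active={job_B:*/14}
Op 6: unregister job_B -> active={}
Op 7: register job_B */16 -> active={job_B:*/16}
  job_B: interval 16, next fire after T=213 is 224
Earliest = 224, winner (lex tiebreak) = job_B

Answer: job_B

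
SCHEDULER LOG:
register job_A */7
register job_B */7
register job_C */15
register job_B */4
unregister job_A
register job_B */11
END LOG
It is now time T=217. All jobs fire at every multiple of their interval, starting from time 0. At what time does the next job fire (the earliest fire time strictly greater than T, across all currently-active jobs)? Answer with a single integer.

Op 1: register job_A */7 -> active={job_A:*/7}
Op 2: register job_B */7 -> active={job_A:*/7, job_B:*/7}
Op 3: register job_C */15 -> active={job_A:*/7, job_B:*/7, job_C:*/15}
Op 4: register job_B */4 -> active={job_A:*/7, job_B:*/4, job_C:*/15}
Op 5: unregister job_A -> active={job_B:*/4, job_C:*/15}
Op 6: register job_B */11 -> active={job_B:*/11, job_C:*/15}
  job_B: interval 11, next fire after T=217 is 220
  job_C: interval 15, next fire after T=217 is 225
Earliest fire time = 220 (job job_B)

Answer: 220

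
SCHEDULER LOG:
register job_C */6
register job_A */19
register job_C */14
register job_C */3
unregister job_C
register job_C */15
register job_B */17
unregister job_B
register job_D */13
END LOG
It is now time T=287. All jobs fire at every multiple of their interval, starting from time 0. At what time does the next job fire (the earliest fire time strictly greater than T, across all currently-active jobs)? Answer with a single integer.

Answer: 299

Derivation:
Op 1: register job_C */6 -> active={job_C:*/6}
Op 2: register job_A */19 -> active={job_A:*/19, job_C:*/6}
Op 3: register job_C */14 -> active={job_A:*/19, job_C:*/14}
Op 4: register job_C */3 -> active={job_A:*/19, job_C:*/3}
Op 5: unregister job_C -> active={job_A:*/19}
Op 6: register job_C */15 -> active={job_A:*/19, job_C:*/15}
Op 7: register job_B */17 -> active={job_A:*/19, job_B:*/17, job_C:*/15}
Op 8: unregister job_B -> active={job_A:*/19, job_C:*/15}
Op 9: register job_D */13 -> active={job_A:*/19, job_C:*/15, job_D:*/13}
  job_A: interval 19, next fire after T=287 is 304
  job_C: interval 15, next fire after T=287 is 300
  job_D: interval 13, next fire after T=287 is 299
Earliest fire time = 299 (job job_D)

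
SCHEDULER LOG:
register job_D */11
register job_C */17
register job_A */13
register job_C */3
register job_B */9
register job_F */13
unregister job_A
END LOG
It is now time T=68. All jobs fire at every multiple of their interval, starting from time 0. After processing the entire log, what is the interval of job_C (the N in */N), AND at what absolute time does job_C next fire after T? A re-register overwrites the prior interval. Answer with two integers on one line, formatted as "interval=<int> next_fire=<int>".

Answer: interval=3 next_fire=69

Derivation:
Op 1: register job_D */11 -> active={job_D:*/11}
Op 2: register job_C */17 -> active={job_C:*/17, job_D:*/11}
Op 3: register job_A */13 -> active={job_A:*/13, job_C:*/17, job_D:*/11}
Op 4: register job_C */3 -> active={job_A:*/13, job_C:*/3, job_D:*/11}
Op 5: register job_B */9 -> active={job_A:*/13, job_B:*/9, job_C:*/3, job_D:*/11}
Op 6: register job_F */13 -> active={job_A:*/13, job_B:*/9, job_C:*/3, job_D:*/11, job_F:*/13}
Op 7: unregister job_A -> active={job_B:*/9, job_C:*/3, job_D:*/11, job_F:*/13}
Final interval of job_C = 3
Next fire of job_C after T=68: (68//3+1)*3 = 69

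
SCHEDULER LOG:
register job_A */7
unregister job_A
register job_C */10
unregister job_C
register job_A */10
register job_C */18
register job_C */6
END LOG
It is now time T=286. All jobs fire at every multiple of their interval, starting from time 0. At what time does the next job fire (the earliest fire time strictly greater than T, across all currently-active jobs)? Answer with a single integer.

Op 1: register job_A */7 -> active={job_A:*/7}
Op 2: unregister job_A -> active={}
Op 3: register job_C */10 -> active={job_C:*/10}
Op 4: unregister job_C -> active={}
Op 5: register job_A */10 -> active={job_A:*/10}
Op 6: register job_C */18 -> active={job_A:*/10, job_C:*/18}
Op 7: register job_C */6 -> active={job_A:*/10, job_C:*/6}
  job_A: interval 10, next fire after T=286 is 290
  job_C: interval 6, next fire after T=286 is 288
Earliest fire time = 288 (job job_C)

Answer: 288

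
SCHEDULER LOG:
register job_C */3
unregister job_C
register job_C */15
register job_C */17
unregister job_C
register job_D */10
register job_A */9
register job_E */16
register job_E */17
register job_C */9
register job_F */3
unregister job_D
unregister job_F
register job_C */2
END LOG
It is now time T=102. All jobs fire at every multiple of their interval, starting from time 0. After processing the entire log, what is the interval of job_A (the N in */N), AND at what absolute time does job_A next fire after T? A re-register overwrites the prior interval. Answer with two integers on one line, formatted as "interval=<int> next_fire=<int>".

Op 1: register job_C */3 -> active={job_C:*/3}
Op 2: unregister job_C -> active={}
Op 3: register job_C */15 -> active={job_C:*/15}
Op 4: register job_C */17 -> active={job_C:*/17}
Op 5: unregister job_C -> active={}
Op 6: register job_D */10 -> active={job_D:*/10}
Op 7: register job_A */9 -> active={job_A:*/9, job_D:*/10}
Op 8: register job_E */16 -> active={job_A:*/9, job_D:*/10, job_E:*/16}
Op 9: register job_E */17 -> active={job_A:*/9, job_D:*/10, job_E:*/17}
Op 10: register job_C */9 -> active={job_A:*/9, job_C:*/9, job_D:*/10, job_E:*/17}
Op 11: register job_F */3 -> active={job_A:*/9, job_C:*/9, job_D:*/10, job_E:*/17, job_F:*/3}
Op 12: unregister job_D -> active={job_A:*/9, job_C:*/9, job_E:*/17, job_F:*/3}
Op 13: unregister job_F -> active={job_A:*/9, job_C:*/9, job_E:*/17}
Op 14: register job_C */2 -> active={job_A:*/9, job_C:*/2, job_E:*/17}
Final interval of job_A = 9
Next fire of job_A after T=102: (102//9+1)*9 = 108

Answer: interval=9 next_fire=108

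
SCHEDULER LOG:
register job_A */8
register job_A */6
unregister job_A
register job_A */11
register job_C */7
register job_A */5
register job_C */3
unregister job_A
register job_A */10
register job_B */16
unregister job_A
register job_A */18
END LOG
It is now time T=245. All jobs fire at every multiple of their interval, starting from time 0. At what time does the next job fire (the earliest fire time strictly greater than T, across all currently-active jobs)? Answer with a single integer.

Answer: 246

Derivation:
Op 1: register job_A */8 -> active={job_A:*/8}
Op 2: register job_A */6 -> active={job_A:*/6}
Op 3: unregister job_A -> active={}
Op 4: register job_A */11 -> active={job_A:*/11}
Op 5: register job_C */7 -> active={job_A:*/11, job_C:*/7}
Op 6: register job_A */5 -> active={job_A:*/5, job_C:*/7}
Op 7: register job_C */3 -> active={job_A:*/5, job_C:*/3}
Op 8: unregister job_A -> active={job_C:*/3}
Op 9: register job_A */10 -> active={job_A:*/10, job_C:*/3}
Op 10: register job_B */16 -> active={job_A:*/10, job_B:*/16, job_C:*/3}
Op 11: unregister job_A -> active={job_B:*/16, job_C:*/3}
Op 12: register job_A */18 -> active={job_A:*/18, job_B:*/16, job_C:*/3}
  job_A: interval 18, next fire after T=245 is 252
  job_B: interval 16, next fire after T=245 is 256
  job_C: interval 3, next fire after T=245 is 246
Earliest fire time = 246 (job job_C)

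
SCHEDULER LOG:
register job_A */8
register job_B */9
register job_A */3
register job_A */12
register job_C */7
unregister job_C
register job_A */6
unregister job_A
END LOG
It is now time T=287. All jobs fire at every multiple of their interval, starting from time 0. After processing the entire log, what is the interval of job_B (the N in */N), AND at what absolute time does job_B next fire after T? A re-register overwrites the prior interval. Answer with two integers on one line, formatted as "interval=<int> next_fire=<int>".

Op 1: register job_A */8 -> active={job_A:*/8}
Op 2: register job_B */9 -> active={job_A:*/8, job_B:*/9}
Op 3: register job_A */3 -> active={job_A:*/3, job_B:*/9}
Op 4: register job_A */12 -> active={job_A:*/12, job_B:*/9}
Op 5: register job_C */7 -> active={job_A:*/12, job_B:*/9, job_C:*/7}
Op 6: unregister job_C -> active={job_A:*/12, job_B:*/9}
Op 7: register job_A */6 -> active={job_A:*/6, job_B:*/9}
Op 8: unregister job_A -> active={job_B:*/9}
Final interval of job_B = 9
Next fire of job_B after T=287: (287//9+1)*9 = 288

Answer: interval=9 next_fire=288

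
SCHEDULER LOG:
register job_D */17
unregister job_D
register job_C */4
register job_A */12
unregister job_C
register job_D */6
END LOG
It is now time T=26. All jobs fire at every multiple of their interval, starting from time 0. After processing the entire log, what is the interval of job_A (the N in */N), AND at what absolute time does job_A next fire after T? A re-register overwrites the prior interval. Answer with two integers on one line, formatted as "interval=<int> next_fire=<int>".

Answer: interval=12 next_fire=36

Derivation:
Op 1: register job_D */17 -> active={job_D:*/17}
Op 2: unregister job_D -> active={}
Op 3: register job_C */4 -> active={job_C:*/4}
Op 4: register job_A */12 -> active={job_A:*/12, job_C:*/4}
Op 5: unregister job_C -> active={job_A:*/12}
Op 6: register job_D */6 -> active={job_A:*/12, job_D:*/6}
Final interval of job_A = 12
Next fire of job_A after T=26: (26//12+1)*12 = 36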